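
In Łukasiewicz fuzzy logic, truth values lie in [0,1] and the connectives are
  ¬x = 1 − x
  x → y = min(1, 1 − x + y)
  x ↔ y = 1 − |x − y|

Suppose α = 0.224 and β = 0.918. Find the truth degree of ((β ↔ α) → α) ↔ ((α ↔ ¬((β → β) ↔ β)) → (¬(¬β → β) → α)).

β ↔ α = 1 − |0.918 − 0.224| = 1 − 0.694 = 0.306
(β ↔ α) → α = min(1, 1 − 0.306 + 0.224) = min(1, 0.918) = 0.918
β → β = min(1, 1 − 0.918 + 0.918) = min(1, 1.000) = 1.000
(β → β) ↔ β = 1 − |1.000 − 0.918| = 1 − 0.082 = 0.918
¬((β → β) ↔ β) = 1 − 0.918 = 0.082
α ↔ ¬((β → β) ↔ β) = 1 − |0.224 − 0.082| = 1 − 0.142 = 0.858
¬β = 1 − 0.918 = 0.082
¬β → β = min(1, 1 − 0.082 + 0.918) = min(1, 1.836) = 1.000
¬(¬β → β) = 1 − 1.000 = 0.000
¬(¬β → β) → α = min(1, 1 − 0.000 + 0.224) = min(1, 1.224) = 1.000
(α ↔ ¬((β → β) ↔ β)) → (¬(¬β → β) → α) = min(1, 1 − 0.858 + 1.000) = min(1, 1.142) = 1.000
((β ↔ α) → α) ↔ ((α ↔ ¬((β → β) ↔ β)) → (¬(¬β → β) → α)) = 1 − |0.918 − 1.000| = 1 − 0.082 = 0.918

0.918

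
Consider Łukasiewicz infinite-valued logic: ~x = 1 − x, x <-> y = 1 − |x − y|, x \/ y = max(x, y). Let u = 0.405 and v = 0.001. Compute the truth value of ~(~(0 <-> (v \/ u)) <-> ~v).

v \/ u = max(0.001, 0.405) = 0.405
0 <-> (v \/ u) = 1 − |0.000 − 0.405| = 1 − 0.405 = 0.595
~(0 <-> (v \/ u)) = 1 − 0.595 = 0.405
~v = 1 − 0.001 = 0.999
~(0 <-> (v \/ u)) <-> ~v = 1 − |0.405 − 0.999| = 1 − 0.594 = 0.406
~(~(0 <-> (v \/ u)) <-> ~v) = 1 − 0.406 = 0.594

0.594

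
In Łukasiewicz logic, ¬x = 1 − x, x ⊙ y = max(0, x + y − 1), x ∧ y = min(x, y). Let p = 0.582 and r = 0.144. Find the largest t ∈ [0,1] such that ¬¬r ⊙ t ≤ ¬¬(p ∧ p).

¬r = 1 − 0.144 = 0.856
¬¬r = 1 − 0.856 = 0.144
So the left factor is ¬¬r = 0.144.
p ∧ p = min(0.582, 0.582) = 0.582
¬(p ∧ p) = 1 − 0.582 = 0.418
¬¬(p ∧ p) = 1 − 0.418 = 0.582
So the right-hand bound is ¬¬(p ∧ p) = 0.582.
The residuum of the Łukasiewicz t-norm gives the supremum: min(1, 1 − 0.144 + 0.582).
1 − 0.144 + 0.582 = 1.438, so t = min(1, 1.438) = 1.000.
Check: 0.144 ⊙ 1.000 = max(0, 0.144) = 0.144 ≤ 0.582.

1.000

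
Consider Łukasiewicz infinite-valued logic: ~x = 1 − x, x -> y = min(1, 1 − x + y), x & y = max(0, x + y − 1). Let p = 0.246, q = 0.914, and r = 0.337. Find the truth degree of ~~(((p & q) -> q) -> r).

0.337

p & q = max(0, 0.246 + 0.914 − 1) = max(0, 0.160) = 0.160
(p & q) -> q = min(1, 1 − 0.160 + 0.914) = min(1, 1.754) = 1.000
((p & q) -> q) -> r = min(1, 1 − 1.000 + 0.337) = min(1, 0.337) = 0.337
~(((p & q) -> q) -> r) = 1 − 0.337 = 0.663
~~(((p & q) -> q) -> r) = 1 − 0.663 = 0.337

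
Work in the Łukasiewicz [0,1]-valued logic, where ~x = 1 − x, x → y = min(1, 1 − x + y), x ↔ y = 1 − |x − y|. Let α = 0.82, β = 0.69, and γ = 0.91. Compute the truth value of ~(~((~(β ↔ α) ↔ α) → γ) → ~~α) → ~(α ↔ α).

β ↔ α = 1 − |0.69 − 0.82| = 1 − 0.13 = 0.87
~(β ↔ α) = 1 − 0.87 = 0.13
~(β ↔ α) ↔ α = 1 − |0.13 − 0.82| = 1 − 0.69 = 0.31
(~(β ↔ α) ↔ α) → γ = min(1, 1 − 0.31 + 0.91) = min(1, 1.60) = 1.00
~((~(β ↔ α) ↔ α) → γ) = 1 − 1.00 = 0.00
~α = 1 − 0.82 = 0.18
~~α = 1 − 0.18 = 0.82
~((~(β ↔ α) ↔ α) → γ) → ~~α = min(1, 1 − 0.00 + 0.82) = min(1, 1.82) = 1.00
~(~((~(β ↔ α) ↔ α) → γ) → ~~α) = 1 − 1.00 = 0.00
α ↔ α = 1 − |0.82 − 0.82| = 1 − 0.00 = 1.00
~(α ↔ α) = 1 − 1.00 = 0.00
~(~((~(β ↔ α) ↔ α) → γ) → ~~α) → ~(α ↔ α) = min(1, 1 − 0.00 + 0.00) = min(1, 1.00) = 1.00

1.00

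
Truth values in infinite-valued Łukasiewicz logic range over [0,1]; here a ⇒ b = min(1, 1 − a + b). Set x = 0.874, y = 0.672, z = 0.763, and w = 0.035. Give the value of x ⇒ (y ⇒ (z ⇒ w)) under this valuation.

z ⇒ w = min(1, 1 − 0.763 + 0.035) = min(1, 0.272) = 0.272
y ⇒ (z ⇒ w) = min(1, 1 − 0.672 + 0.272) = min(1, 0.600) = 0.600
x ⇒ (y ⇒ (z ⇒ w)) = min(1, 1 − 0.874 + 0.600) = min(1, 0.726) = 0.726

0.726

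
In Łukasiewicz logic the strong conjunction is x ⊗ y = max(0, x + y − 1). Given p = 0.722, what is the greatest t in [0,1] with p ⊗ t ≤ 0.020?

The residuum of the Łukasiewicz t-norm gives the supremum: min(1, 1 − 0.722 + 0.020).
1 − 0.722 + 0.020 = 0.298, so t = min(1, 0.298) = 0.298.
Check: 0.722 ⊗ 0.298 = max(0, 0.020) = 0.020 ≤ 0.020.

0.298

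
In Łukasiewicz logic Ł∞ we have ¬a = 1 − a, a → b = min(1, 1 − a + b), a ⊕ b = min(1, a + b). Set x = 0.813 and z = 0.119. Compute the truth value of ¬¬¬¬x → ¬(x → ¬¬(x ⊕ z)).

¬x = 1 − 0.813 = 0.187
¬¬x = 1 − 0.187 = 0.813
¬¬¬x = 1 − 0.813 = 0.187
¬¬¬¬x = 1 − 0.187 = 0.813
x ⊕ z = min(1, 0.813 + 0.119) = min(1, 0.932) = 0.932
¬(x ⊕ z) = 1 − 0.932 = 0.068
¬¬(x ⊕ z) = 1 − 0.068 = 0.932
x → ¬¬(x ⊕ z) = min(1, 1 − 0.813 + 0.932) = min(1, 1.119) = 1.000
¬(x → ¬¬(x ⊕ z)) = 1 − 1.000 = 0.000
¬¬¬¬x → ¬(x → ¬¬(x ⊕ z)) = min(1, 1 − 0.813 + 0.000) = min(1, 0.187) = 0.187

0.187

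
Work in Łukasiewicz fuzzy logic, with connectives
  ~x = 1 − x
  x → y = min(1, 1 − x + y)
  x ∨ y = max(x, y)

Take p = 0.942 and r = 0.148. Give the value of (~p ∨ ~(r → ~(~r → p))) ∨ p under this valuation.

~p = 1 − 0.942 = 0.058
~r = 1 − 0.148 = 0.852
~r → p = min(1, 1 − 0.852 + 0.942) = min(1, 1.090) = 1.000
~(~r → p) = 1 − 1.000 = 0.000
r → ~(~r → p) = min(1, 1 − 0.148 + 0.000) = min(1, 0.852) = 0.852
~(r → ~(~r → p)) = 1 − 0.852 = 0.148
~p ∨ ~(r → ~(~r → p)) = max(0.058, 0.148) = 0.148
(~p ∨ ~(r → ~(~r → p))) ∨ p = max(0.148, 0.942) = 0.942

0.942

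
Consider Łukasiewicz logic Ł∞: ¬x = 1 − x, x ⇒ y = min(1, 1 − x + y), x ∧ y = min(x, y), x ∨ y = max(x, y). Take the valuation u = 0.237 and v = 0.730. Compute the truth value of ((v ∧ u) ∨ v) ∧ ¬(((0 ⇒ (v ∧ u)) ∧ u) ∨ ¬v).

v ∧ u = min(0.730, 0.237) = 0.237
(v ∧ u) ∨ v = max(0.237, 0.730) = 0.730
0 ⇒ (v ∧ u) = min(1, 1 − 0.000 + 0.237) = min(1, 1.237) = 1.000
(0 ⇒ (v ∧ u)) ∧ u = min(1.000, 0.237) = 0.237
¬v = 1 − 0.730 = 0.270
((0 ⇒ (v ∧ u)) ∧ u) ∨ ¬v = max(0.237, 0.270) = 0.270
¬(((0 ⇒ (v ∧ u)) ∧ u) ∨ ¬v) = 1 − 0.270 = 0.730
((v ∧ u) ∨ v) ∧ ¬(((0 ⇒ (v ∧ u)) ∧ u) ∨ ¬v) = min(0.730, 0.730) = 0.730

0.730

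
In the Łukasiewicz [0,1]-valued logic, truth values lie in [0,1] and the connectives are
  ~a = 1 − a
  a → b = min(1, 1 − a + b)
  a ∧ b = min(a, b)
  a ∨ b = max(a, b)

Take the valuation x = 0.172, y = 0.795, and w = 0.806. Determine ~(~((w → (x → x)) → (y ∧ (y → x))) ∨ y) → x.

x → x = min(1, 1 − 0.172 + 0.172) = min(1, 1.000) = 1.000
w → (x → x) = min(1, 1 − 0.806 + 1.000) = min(1, 1.194) = 1.000
y → x = min(1, 1 − 0.795 + 0.172) = min(1, 0.377) = 0.377
y ∧ (y → x) = min(0.795, 0.377) = 0.377
(w → (x → x)) → (y ∧ (y → x)) = min(1, 1 − 1.000 + 0.377) = min(1, 0.377) = 0.377
~((w → (x → x)) → (y ∧ (y → x))) = 1 − 0.377 = 0.623
~((w → (x → x)) → (y ∧ (y → x))) ∨ y = max(0.623, 0.795) = 0.795
~(~((w → (x → x)) → (y ∧ (y → x))) ∨ y) = 1 − 0.795 = 0.205
~(~((w → (x → x)) → (y ∧ (y → x))) ∨ y) → x = min(1, 1 − 0.205 + 0.172) = min(1, 0.967) = 0.967

0.967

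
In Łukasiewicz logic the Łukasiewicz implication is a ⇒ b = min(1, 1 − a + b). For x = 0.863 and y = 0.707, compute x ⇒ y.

x ⇒ y = min(1, 1 − 0.863 + 0.707) = min(1, 0.844) = 0.844
For comparison, the Gödel implication (1 if a ≤ b else b) would give 0.707.

0.844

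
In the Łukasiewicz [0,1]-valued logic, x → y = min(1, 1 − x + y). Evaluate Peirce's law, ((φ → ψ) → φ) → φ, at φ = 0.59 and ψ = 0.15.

0.59

φ → ψ = min(1, 1 − 0.59 + 0.15) = min(1, 0.56) = 0.56
(φ → ψ) → φ = min(1, 1 − 0.56 + 0.59) = min(1, 1.03) = 1.00
((φ → ψ) → φ) → φ = min(1, 1 − 1.00 + 0.59) = min(1, 0.59) = 0.59
(The value 0.59 < 1 shows this instance is not satisfied; not a Ł∞-tautology in general.)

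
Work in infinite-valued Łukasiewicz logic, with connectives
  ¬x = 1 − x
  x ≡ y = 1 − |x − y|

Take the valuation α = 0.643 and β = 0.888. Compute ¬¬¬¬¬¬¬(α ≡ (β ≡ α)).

0.112

β ≡ α = 1 − |0.888 − 0.643| = 1 − 0.245 = 0.755
α ≡ (β ≡ α) = 1 − |0.643 − 0.755| = 1 − 0.112 = 0.888
¬(α ≡ (β ≡ α)) = 1 − 0.888 = 0.112
¬¬(α ≡ (β ≡ α)) = 1 − 0.112 = 0.888
¬¬¬(α ≡ (β ≡ α)) = 1 − 0.888 = 0.112
¬¬¬¬(α ≡ (β ≡ α)) = 1 − 0.112 = 0.888
¬¬¬¬¬(α ≡ (β ≡ α)) = 1 − 0.888 = 0.112
¬¬¬¬¬¬(α ≡ (β ≡ α)) = 1 − 0.112 = 0.888
¬¬¬¬¬¬¬(α ≡ (β ≡ α)) = 1 − 0.888 = 0.112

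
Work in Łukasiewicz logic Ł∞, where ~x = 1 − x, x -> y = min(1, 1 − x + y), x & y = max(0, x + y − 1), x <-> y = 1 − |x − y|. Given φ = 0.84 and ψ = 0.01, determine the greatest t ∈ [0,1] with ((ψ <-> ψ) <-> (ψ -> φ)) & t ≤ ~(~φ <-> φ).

ψ <-> ψ = 1 − |0.01 − 0.01| = 1 − 0.00 = 1.00
ψ -> φ = min(1, 1 − 0.01 + 0.84) = min(1, 1.83) = 1.00
(ψ <-> ψ) <-> (ψ -> φ) = 1 − |1.00 − 1.00| = 1 − 0.00 = 1.00
So the left factor is (ψ <-> ψ) <-> (ψ -> φ) = 1.00.
~φ = 1 − 0.84 = 0.16
~φ <-> φ = 1 − |0.16 − 0.84| = 1 − 0.68 = 0.32
~(~φ <-> φ) = 1 − 0.32 = 0.68
So the right-hand bound is ~(~φ <-> φ) = 0.68.
The residuum of the Łukasiewicz t-norm gives the supremum: min(1, 1 − 1.00 + 0.68).
1 − 1.00 + 0.68 = 0.68, so t = min(1, 0.68) = 0.68.
Check: 1.00 & 0.68 = max(0, 0.68) = 0.68 ≤ 0.68.

0.68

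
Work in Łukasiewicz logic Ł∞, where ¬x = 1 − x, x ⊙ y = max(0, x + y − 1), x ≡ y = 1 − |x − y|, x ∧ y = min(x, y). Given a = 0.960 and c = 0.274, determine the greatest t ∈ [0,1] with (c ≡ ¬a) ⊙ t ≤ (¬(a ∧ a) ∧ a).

¬a = 1 − 0.960 = 0.040
c ≡ ¬a = 1 − |0.274 − 0.040| = 1 − 0.234 = 0.766
So the left factor is c ≡ ¬a = 0.766.
a ∧ a = min(0.960, 0.960) = 0.960
¬(a ∧ a) = 1 − 0.960 = 0.040
¬(a ∧ a) ∧ a = min(0.040, 0.960) = 0.040
So the right-hand bound is ¬(a ∧ a) ∧ a = 0.040.
The residuum of the Łukasiewicz t-norm gives the supremum: min(1, 1 − 0.766 + 0.040).
1 − 0.766 + 0.040 = 0.274, so t = min(1, 0.274) = 0.274.
Check: 0.766 ⊙ 0.274 = max(0, 0.040) = 0.040 ≤ 0.040.

0.274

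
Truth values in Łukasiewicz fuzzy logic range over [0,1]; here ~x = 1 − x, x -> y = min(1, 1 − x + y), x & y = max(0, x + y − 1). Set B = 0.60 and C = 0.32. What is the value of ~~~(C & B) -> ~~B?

C & B = max(0, 0.32 + 0.60 − 1) = max(0, -0.08) = 0.00
~(C & B) = 1 − 0.00 = 1.00
~~(C & B) = 1 − 1.00 = 0.00
~~~(C & B) = 1 − 0.00 = 1.00
~B = 1 − 0.60 = 0.40
~~B = 1 − 0.40 = 0.60
~~~(C & B) -> ~~B = min(1, 1 − 1.00 + 0.60) = min(1, 0.60) = 0.60

0.60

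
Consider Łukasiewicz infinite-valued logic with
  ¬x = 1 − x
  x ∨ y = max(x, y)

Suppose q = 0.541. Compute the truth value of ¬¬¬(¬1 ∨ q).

0.459

¬1 = 1 − 1.000 = 0.000
¬1 ∨ q = max(0.000, 0.541) = 0.541
¬(¬1 ∨ q) = 1 − 0.541 = 0.459
¬¬(¬1 ∨ q) = 1 − 0.459 = 0.541
¬¬¬(¬1 ∨ q) = 1 − 0.541 = 0.459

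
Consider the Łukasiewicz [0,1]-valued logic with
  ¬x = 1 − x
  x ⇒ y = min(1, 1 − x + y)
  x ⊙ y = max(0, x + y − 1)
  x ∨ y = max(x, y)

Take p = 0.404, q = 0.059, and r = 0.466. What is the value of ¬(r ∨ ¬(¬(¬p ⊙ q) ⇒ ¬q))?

¬p = 1 − 0.404 = 0.596
¬p ⊙ q = max(0, 0.596 + 0.059 − 1) = max(0, -0.345) = 0.000
¬(¬p ⊙ q) = 1 − 0.000 = 1.000
¬q = 1 − 0.059 = 0.941
¬(¬p ⊙ q) ⇒ ¬q = min(1, 1 − 1.000 + 0.941) = min(1, 0.941) = 0.941
¬(¬(¬p ⊙ q) ⇒ ¬q) = 1 − 0.941 = 0.059
r ∨ ¬(¬(¬p ⊙ q) ⇒ ¬q) = max(0.466, 0.059) = 0.466
¬(r ∨ ¬(¬(¬p ⊙ q) ⇒ ¬q)) = 1 − 0.466 = 0.534

0.534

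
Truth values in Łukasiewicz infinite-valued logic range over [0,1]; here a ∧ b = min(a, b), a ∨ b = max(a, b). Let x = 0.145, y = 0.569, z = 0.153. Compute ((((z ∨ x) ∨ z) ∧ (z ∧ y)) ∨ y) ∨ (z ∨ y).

z ∨ x = max(0.153, 0.145) = 0.153
(z ∨ x) ∨ z = max(0.153, 0.153) = 0.153
z ∧ y = min(0.153, 0.569) = 0.153
((z ∨ x) ∨ z) ∧ (z ∧ y) = min(0.153, 0.153) = 0.153
(((z ∨ x) ∨ z) ∧ (z ∧ y)) ∨ y = max(0.153, 0.569) = 0.569
z ∨ y = max(0.153, 0.569) = 0.569
((((z ∨ x) ∨ z) ∧ (z ∧ y)) ∨ y) ∨ (z ∨ y) = max(0.569, 0.569) = 0.569

0.569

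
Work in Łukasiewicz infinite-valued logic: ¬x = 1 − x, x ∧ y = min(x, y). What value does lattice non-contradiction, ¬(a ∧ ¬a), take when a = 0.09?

¬a = 1 − 0.09 = 0.91
a ∧ ¬a = min(0.09, 0.91) = 0.09
¬(a ∧ ¬a) = 1 − 0.09 = 0.91
(The value 0.91 < 1 shows this instance is not satisfied; not a Ł∞-tautology — its value is 1 − min(a, 1−a).)

0.91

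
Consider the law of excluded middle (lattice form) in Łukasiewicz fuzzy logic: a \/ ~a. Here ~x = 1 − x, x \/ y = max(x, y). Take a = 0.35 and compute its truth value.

0.65

~a = 1 − 0.35 = 0.65
a \/ ~a = max(0.35, 0.65) = 0.65
(The value 0.65 < 1 shows this instance is not satisfied; not a Ł∞-tautology — its value is max(a, 1−a).)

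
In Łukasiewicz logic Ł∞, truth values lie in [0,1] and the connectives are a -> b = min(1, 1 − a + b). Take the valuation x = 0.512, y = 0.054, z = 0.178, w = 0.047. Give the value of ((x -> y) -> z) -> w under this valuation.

0.411

x -> y = min(1, 1 − 0.512 + 0.054) = min(1, 0.542) = 0.542
(x -> y) -> z = min(1, 1 − 0.542 + 0.178) = min(1, 0.636) = 0.636
((x -> y) -> z) -> w = min(1, 1 − 0.636 + 0.047) = min(1, 0.411) = 0.411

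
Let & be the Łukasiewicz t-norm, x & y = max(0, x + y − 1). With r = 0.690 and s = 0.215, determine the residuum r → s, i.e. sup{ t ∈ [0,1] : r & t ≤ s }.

0.525

The residuum of the Łukasiewicz t-norm gives the supremum: min(1, 1 − 0.690 + 0.215).
1 − 0.690 + 0.215 = 0.525, so t = min(1, 0.525) = 0.525.
Check: 0.690 & 0.525 = max(0, 0.215) = 0.215 ≤ 0.215.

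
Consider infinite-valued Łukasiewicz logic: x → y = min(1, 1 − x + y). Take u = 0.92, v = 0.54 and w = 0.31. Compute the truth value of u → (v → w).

0.85

v → w = min(1, 1 − 0.54 + 0.31) = min(1, 0.77) = 0.77
u → (v → w) = min(1, 1 − 0.92 + 0.77) = min(1, 0.85) = 0.85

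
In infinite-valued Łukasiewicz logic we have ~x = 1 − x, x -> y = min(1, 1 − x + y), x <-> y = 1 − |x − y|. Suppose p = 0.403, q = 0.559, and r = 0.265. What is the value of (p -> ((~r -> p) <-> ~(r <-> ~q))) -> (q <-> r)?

~r = 1 − 0.265 = 0.735
~r -> p = min(1, 1 − 0.735 + 0.403) = min(1, 0.668) = 0.668
~q = 1 − 0.559 = 0.441
r <-> ~q = 1 − |0.265 − 0.441| = 1 − 0.176 = 0.824
~(r <-> ~q) = 1 − 0.824 = 0.176
(~r -> p) <-> ~(r <-> ~q) = 1 − |0.668 − 0.176| = 1 − 0.492 = 0.508
p -> ((~r -> p) <-> ~(r <-> ~q)) = min(1, 1 − 0.403 + 0.508) = min(1, 1.105) = 1.000
q <-> r = 1 − |0.559 − 0.265| = 1 − 0.294 = 0.706
(p -> ((~r -> p) <-> ~(r <-> ~q))) -> (q <-> r) = min(1, 1 − 1.000 + 0.706) = min(1, 0.706) = 0.706

0.706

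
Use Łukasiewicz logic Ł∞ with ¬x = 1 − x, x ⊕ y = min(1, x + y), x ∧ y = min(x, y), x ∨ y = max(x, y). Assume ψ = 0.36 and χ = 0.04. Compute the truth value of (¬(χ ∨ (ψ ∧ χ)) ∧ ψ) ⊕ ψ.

ψ ∧ χ = min(0.36, 0.04) = 0.04
χ ∨ (ψ ∧ χ) = max(0.04, 0.04) = 0.04
¬(χ ∨ (ψ ∧ χ)) = 1 − 0.04 = 0.96
¬(χ ∨ (ψ ∧ χ)) ∧ ψ = min(0.96, 0.36) = 0.36
(¬(χ ∨ (ψ ∧ χ)) ∧ ψ) ⊕ ψ = min(1, 0.36 + 0.36) = min(1, 0.72) = 0.72

0.72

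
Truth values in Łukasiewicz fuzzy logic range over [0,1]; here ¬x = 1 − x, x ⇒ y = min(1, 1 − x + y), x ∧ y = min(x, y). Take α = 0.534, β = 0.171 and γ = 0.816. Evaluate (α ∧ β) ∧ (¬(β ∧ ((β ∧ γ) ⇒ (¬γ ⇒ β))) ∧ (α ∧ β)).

α ∧ β = min(0.534, 0.171) = 0.171
β ∧ γ = min(0.171, 0.816) = 0.171
¬γ = 1 − 0.816 = 0.184
¬γ ⇒ β = min(1, 1 − 0.184 + 0.171) = min(1, 0.987) = 0.987
(β ∧ γ) ⇒ (¬γ ⇒ β) = min(1, 1 − 0.171 + 0.987) = min(1, 1.816) = 1.000
β ∧ ((β ∧ γ) ⇒ (¬γ ⇒ β)) = min(0.171, 1.000) = 0.171
¬(β ∧ ((β ∧ γ) ⇒ (¬γ ⇒ β))) = 1 − 0.171 = 0.829
¬(β ∧ ((β ∧ γ) ⇒ (¬γ ⇒ β))) ∧ (α ∧ β) = min(0.829, 0.171) = 0.171
(α ∧ β) ∧ (¬(β ∧ ((β ∧ γ) ⇒ (¬γ ⇒ β))) ∧ (α ∧ β)) = min(0.171, 0.171) = 0.171

0.171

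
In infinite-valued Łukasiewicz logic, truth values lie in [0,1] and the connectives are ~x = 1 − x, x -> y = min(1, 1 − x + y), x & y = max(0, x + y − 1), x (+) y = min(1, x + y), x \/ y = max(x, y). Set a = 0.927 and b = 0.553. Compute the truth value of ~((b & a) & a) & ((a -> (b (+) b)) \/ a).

b & a = max(0, 0.553 + 0.927 − 1) = max(0, 0.480) = 0.480
(b & a) & a = max(0, 0.480 + 0.927 − 1) = max(0, 0.407) = 0.407
~((b & a) & a) = 1 − 0.407 = 0.593
b (+) b = min(1, 0.553 + 0.553) = min(1, 1.106) = 1.000
a -> (b (+) b) = min(1, 1 − 0.927 + 1.000) = min(1, 1.073) = 1.000
(a -> (b (+) b)) \/ a = max(1.000, 0.927) = 1.000
~((b & a) & a) & ((a -> (b (+) b)) \/ a) = max(0, 0.593 + 1.000 − 1) = max(0, 0.593) = 0.593

0.593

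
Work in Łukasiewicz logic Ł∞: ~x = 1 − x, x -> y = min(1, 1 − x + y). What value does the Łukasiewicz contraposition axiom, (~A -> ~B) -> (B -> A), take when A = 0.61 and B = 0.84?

~A = 1 − 0.61 = 0.39
~B = 1 − 0.84 = 0.16
~A -> ~B = min(1, 1 − 0.39 + 0.16) = min(1, 0.77) = 0.77
B -> A = min(1, 1 − 0.84 + 0.61) = min(1, 0.77) = 0.77
(~A -> ~B) -> (B -> A) = min(1, 1 − 0.77 + 0.77) = min(1, 1.00) = 1.00
(As expected: an axiom of Ł∞, always 1.)

1.00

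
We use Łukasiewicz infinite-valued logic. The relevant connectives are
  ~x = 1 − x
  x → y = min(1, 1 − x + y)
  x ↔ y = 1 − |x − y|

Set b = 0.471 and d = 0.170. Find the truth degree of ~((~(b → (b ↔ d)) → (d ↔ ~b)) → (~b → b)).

b ↔ d = 1 − |0.471 − 0.170| = 1 − 0.301 = 0.699
b → (b ↔ d) = min(1, 1 − 0.471 + 0.699) = min(1, 1.228) = 1.000
~(b → (b ↔ d)) = 1 − 1.000 = 0.000
~b = 1 − 0.471 = 0.529
d ↔ ~b = 1 − |0.170 − 0.529| = 1 − 0.359 = 0.641
~(b → (b ↔ d)) → (d ↔ ~b) = min(1, 1 − 0.000 + 0.641) = min(1, 1.641) = 1.000
~b → b = min(1, 1 − 0.529 + 0.471) = min(1, 0.942) = 0.942
(~(b → (b ↔ d)) → (d ↔ ~b)) → (~b → b) = min(1, 1 − 1.000 + 0.942) = min(1, 0.942) = 0.942
~((~(b → (b ↔ d)) → (d ↔ ~b)) → (~b → b)) = 1 − 0.942 = 0.058

0.058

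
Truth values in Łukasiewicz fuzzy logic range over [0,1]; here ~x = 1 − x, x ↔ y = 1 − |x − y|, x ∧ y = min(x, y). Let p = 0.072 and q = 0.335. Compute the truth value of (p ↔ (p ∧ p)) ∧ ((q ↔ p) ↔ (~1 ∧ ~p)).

0.263

p ∧ p = min(0.072, 0.072) = 0.072
p ↔ (p ∧ p) = 1 − |0.072 − 0.072| = 1 − 0.000 = 1.000
q ↔ p = 1 − |0.335 − 0.072| = 1 − 0.263 = 0.737
~1 = 1 − 1.000 = 0.000
~p = 1 − 0.072 = 0.928
~1 ∧ ~p = min(0.000, 0.928) = 0.000
(q ↔ p) ↔ (~1 ∧ ~p) = 1 − |0.737 − 0.000| = 1 − 0.737 = 0.263
(p ↔ (p ∧ p)) ∧ ((q ↔ p) ↔ (~1 ∧ ~p)) = min(1.000, 0.263) = 0.263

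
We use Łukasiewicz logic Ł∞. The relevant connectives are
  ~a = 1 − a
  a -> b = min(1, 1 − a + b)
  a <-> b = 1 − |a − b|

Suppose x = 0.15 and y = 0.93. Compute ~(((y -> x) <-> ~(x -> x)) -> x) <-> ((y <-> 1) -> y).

y -> x = min(1, 1 − 0.93 + 0.15) = min(1, 0.22) = 0.22
x -> x = min(1, 1 − 0.15 + 0.15) = min(1, 1.00) = 1.00
~(x -> x) = 1 − 1.00 = 0.00
(y -> x) <-> ~(x -> x) = 1 − |0.22 − 0.00| = 1 − 0.22 = 0.78
((y -> x) <-> ~(x -> x)) -> x = min(1, 1 − 0.78 + 0.15) = min(1, 0.37) = 0.37
~(((y -> x) <-> ~(x -> x)) -> x) = 1 − 0.37 = 0.63
y <-> 1 = 1 − |0.93 − 1.00| = 1 − 0.07 = 0.93
(y <-> 1) -> y = min(1, 1 − 0.93 + 0.93) = min(1, 1.00) = 1.00
~(((y -> x) <-> ~(x -> x)) -> x) <-> ((y <-> 1) -> y) = 1 − |0.63 − 1.00| = 1 − 0.37 = 0.63

0.63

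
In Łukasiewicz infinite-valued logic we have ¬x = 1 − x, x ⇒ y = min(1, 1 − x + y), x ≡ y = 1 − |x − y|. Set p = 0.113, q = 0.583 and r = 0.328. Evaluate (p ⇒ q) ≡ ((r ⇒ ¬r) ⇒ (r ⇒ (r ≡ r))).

p ⇒ q = min(1, 1 − 0.113 + 0.583) = min(1, 1.470) = 1.000
¬r = 1 − 0.328 = 0.672
r ⇒ ¬r = min(1, 1 − 0.328 + 0.672) = min(1, 1.344) = 1.000
r ≡ r = 1 − |0.328 − 0.328| = 1 − 0.000 = 1.000
r ⇒ (r ≡ r) = min(1, 1 − 0.328 + 1.000) = min(1, 1.672) = 1.000
(r ⇒ ¬r) ⇒ (r ⇒ (r ≡ r)) = min(1, 1 − 1.000 + 1.000) = min(1, 1.000) = 1.000
(p ⇒ q) ≡ ((r ⇒ ¬r) ⇒ (r ⇒ (r ≡ r))) = 1 − |1.000 − 1.000| = 1 − 0.000 = 1.000

1.000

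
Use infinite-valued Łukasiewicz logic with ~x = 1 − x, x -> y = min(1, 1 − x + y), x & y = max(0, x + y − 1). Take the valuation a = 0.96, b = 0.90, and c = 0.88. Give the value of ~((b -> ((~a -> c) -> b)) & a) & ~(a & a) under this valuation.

~a = 1 − 0.96 = 0.04
~a -> c = min(1, 1 − 0.04 + 0.88) = min(1, 1.84) = 1.00
(~a -> c) -> b = min(1, 1 − 1.00 + 0.90) = min(1, 0.90) = 0.90
b -> ((~a -> c) -> b) = min(1, 1 − 0.90 + 0.90) = min(1, 1.00) = 1.00
(b -> ((~a -> c) -> b)) & a = max(0, 1.00 + 0.96 − 1) = max(0, 0.96) = 0.96
~((b -> ((~a -> c) -> b)) & a) = 1 − 0.96 = 0.04
a & a = max(0, 0.96 + 0.96 − 1) = max(0, 0.92) = 0.92
~(a & a) = 1 − 0.92 = 0.08
~((b -> ((~a -> c) -> b)) & a) & ~(a & a) = max(0, 0.04 + 0.08 − 1) = max(0, -0.88) = 0.00

0.00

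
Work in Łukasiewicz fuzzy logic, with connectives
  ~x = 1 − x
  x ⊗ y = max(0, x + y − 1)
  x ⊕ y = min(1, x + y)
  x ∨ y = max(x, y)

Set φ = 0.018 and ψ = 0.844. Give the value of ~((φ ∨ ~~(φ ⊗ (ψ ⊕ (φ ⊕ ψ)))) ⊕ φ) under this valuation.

φ ⊕ ψ = min(1, 0.018 + 0.844) = min(1, 0.862) = 0.862
ψ ⊕ (φ ⊕ ψ) = min(1, 0.844 + 0.862) = min(1, 1.706) = 1.000
φ ⊗ (ψ ⊕ (φ ⊕ ψ)) = max(0, 0.018 + 1.000 − 1) = max(0, 0.018) = 0.018
~(φ ⊗ (ψ ⊕ (φ ⊕ ψ))) = 1 − 0.018 = 0.982
~~(φ ⊗ (ψ ⊕ (φ ⊕ ψ))) = 1 − 0.982 = 0.018
φ ∨ ~~(φ ⊗ (ψ ⊕ (φ ⊕ ψ))) = max(0.018, 0.018) = 0.018
(φ ∨ ~~(φ ⊗ (ψ ⊕ (φ ⊕ ψ)))) ⊕ φ = min(1, 0.018 + 0.018) = min(1, 0.036) = 0.036
~((φ ∨ ~~(φ ⊗ (ψ ⊕ (φ ⊕ ψ)))) ⊕ φ) = 1 − 0.036 = 0.964

0.964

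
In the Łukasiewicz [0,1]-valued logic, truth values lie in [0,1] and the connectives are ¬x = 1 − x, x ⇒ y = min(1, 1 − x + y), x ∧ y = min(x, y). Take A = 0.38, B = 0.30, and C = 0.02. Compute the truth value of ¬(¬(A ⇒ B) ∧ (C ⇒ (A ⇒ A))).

0.92

A ⇒ B = min(1, 1 − 0.38 + 0.30) = min(1, 0.92) = 0.92
¬(A ⇒ B) = 1 − 0.92 = 0.08
A ⇒ A = min(1, 1 − 0.38 + 0.38) = min(1, 1.00) = 1.00
C ⇒ (A ⇒ A) = min(1, 1 − 0.02 + 1.00) = min(1, 1.98) = 1.00
¬(A ⇒ B) ∧ (C ⇒ (A ⇒ A)) = min(0.08, 1.00) = 0.08
¬(¬(A ⇒ B) ∧ (C ⇒ (A ⇒ A))) = 1 − 0.08 = 0.92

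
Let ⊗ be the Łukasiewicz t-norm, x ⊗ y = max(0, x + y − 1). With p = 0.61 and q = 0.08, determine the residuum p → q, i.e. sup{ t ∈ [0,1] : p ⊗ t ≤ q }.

0.47

The residuum of the Łukasiewicz t-norm gives the supremum: min(1, 1 − 0.61 + 0.08).
1 − 0.61 + 0.08 = 0.47, so t = min(1, 0.47) = 0.47.
Check: 0.61 ⊗ 0.47 = max(0, 0.08) = 0.08 ≤ 0.08.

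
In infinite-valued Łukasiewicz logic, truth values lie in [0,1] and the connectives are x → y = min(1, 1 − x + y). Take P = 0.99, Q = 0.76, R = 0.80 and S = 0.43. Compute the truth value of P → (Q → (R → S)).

0.88

R → S = min(1, 1 − 0.80 + 0.43) = min(1, 0.63) = 0.63
Q → (R → S) = min(1, 1 − 0.76 + 0.63) = min(1, 0.87) = 0.87
P → (Q → (R → S)) = min(1, 1 − 0.99 + 0.87) = min(1, 0.88) = 0.88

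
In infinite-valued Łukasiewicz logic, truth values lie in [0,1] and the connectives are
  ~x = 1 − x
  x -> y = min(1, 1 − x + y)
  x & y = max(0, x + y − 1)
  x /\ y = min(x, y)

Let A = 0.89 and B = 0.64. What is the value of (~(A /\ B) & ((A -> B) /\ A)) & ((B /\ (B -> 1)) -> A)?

0.11

A /\ B = min(0.89, 0.64) = 0.64
~(A /\ B) = 1 − 0.64 = 0.36
A -> B = min(1, 1 − 0.89 + 0.64) = min(1, 0.75) = 0.75
(A -> B) /\ A = min(0.75, 0.89) = 0.75
~(A /\ B) & ((A -> B) /\ A) = max(0, 0.36 + 0.75 − 1) = max(0, 0.11) = 0.11
B -> 1 = min(1, 1 − 0.64 + 1.00) = min(1, 1.36) = 1.00
B /\ (B -> 1) = min(0.64, 1.00) = 0.64
(B /\ (B -> 1)) -> A = min(1, 1 − 0.64 + 0.89) = min(1, 1.25) = 1.00
(~(A /\ B) & ((A -> B) /\ A)) & ((B /\ (B -> 1)) -> A) = max(0, 0.11 + 1.00 − 1) = max(0, 0.11) = 0.11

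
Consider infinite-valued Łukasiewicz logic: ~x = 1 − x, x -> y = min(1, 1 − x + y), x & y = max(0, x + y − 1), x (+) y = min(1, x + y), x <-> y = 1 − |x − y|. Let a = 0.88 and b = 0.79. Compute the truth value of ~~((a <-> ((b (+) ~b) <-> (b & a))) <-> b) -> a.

~b = 1 − 0.79 = 0.21
b (+) ~b = min(1, 0.79 + 0.21) = min(1, 1.00) = 1.00
b & a = max(0, 0.79 + 0.88 − 1) = max(0, 0.67) = 0.67
(b (+) ~b) <-> (b & a) = 1 − |1.00 − 0.67| = 1 − 0.33 = 0.67
a <-> ((b (+) ~b) <-> (b & a)) = 1 − |0.88 − 0.67| = 1 − 0.21 = 0.79
(a <-> ((b (+) ~b) <-> (b & a))) <-> b = 1 − |0.79 − 0.79| = 1 − 0.00 = 1.00
~((a <-> ((b (+) ~b) <-> (b & a))) <-> b) = 1 − 1.00 = 0.00
~~((a <-> ((b (+) ~b) <-> (b & a))) <-> b) = 1 − 0.00 = 1.00
~~((a <-> ((b (+) ~b) <-> (b & a))) <-> b) -> a = min(1, 1 − 1.00 + 0.88) = min(1, 0.88) = 0.88

0.88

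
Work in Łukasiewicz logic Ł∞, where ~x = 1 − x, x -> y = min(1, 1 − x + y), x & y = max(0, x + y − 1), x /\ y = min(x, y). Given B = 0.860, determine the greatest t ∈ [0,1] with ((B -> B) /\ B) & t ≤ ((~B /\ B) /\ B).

0.280

B -> B = min(1, 1 − 0.860 + 0.860) = min(1, 1.000) = 1.000
(B -> B) /\ B = min(1.000, 0.860) = 0.860
So the left factor is (B -> B) /\ B = 0.860.
~B = 1 − 0.860 = 0.140
~B /\ B = min(0.140, 0.860) = 0.140
(~B /\ B) /\ B = min(0.140, 0.860) = 0.140
So the right-hand bound is (~B /\ B) /\ B = 0.140.
The residuum of the Łukasiewicz t-norm gives the supremum: min(1, 1 − 0.860 + 0.140).
1 − 0.860 + 0.140 = 0.280, so t = min(1, 0.280) = 0.280.
Check: 0.860 & 0.280 = max(0, 0.140) = 0.140 ≤ 0.140.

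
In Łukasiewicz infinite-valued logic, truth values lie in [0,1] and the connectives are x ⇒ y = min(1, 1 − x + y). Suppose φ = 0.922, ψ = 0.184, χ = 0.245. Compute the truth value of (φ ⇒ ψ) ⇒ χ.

φ ⇒ ψ = min(1, 1 − 0.922 + 0.184) = min(1, 0.262) = 0.262
(φ ⇒ ψ) ⇒ χ = min(1, 1 − 0.262 + 0.245) = min(1, 0.983) = 0.983

0.983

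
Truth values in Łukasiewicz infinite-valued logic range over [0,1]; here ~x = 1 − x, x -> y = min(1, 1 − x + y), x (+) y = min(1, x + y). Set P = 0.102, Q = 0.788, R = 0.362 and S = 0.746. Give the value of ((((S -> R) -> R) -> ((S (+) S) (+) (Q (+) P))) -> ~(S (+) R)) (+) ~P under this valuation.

S -> R = min(1, 1 − 0.746 + 0.362) = min(1, 0.616) = 0.616
(S -> R) -> R = min(1, 1 − 0.616 + 0.362) = min(1, 0.746) = 0.746
S (+) S = min(1, 0.746 + 0.746) = min(1, 1.492) = 1.000
Q (+) P = min(1, 0.788 + 0.102) = min(1, 0.890) = 0.890
(S (+) S) (+) (Q (+) P) = min(1, 1.000 + 0.890) = min(1, 1.890) = 1.000
((S -> R) -> R) -> ((S (+) S) (+) (Q (+) P)) = min(1, 1 − 0.746 + 1.000) = min(1, 1.254) = 1.000
S (+) R = min(1, 0.746 + 0.362) = min(1, 1.108) = 1.000
~(S (+) R) = 1 − 1.000 = 0.000
(((S -> R) -> R) -> ((S (+) S) (+) (Q (+) P))) -> ~(S (+) R) = min(1, 1 − 1.000 + 0.000) = min(1, 0.000) = 0.000
~P = 1 − 0.102 = 0.898
((((S -> R) -> R) -> ((S (+) S) (+) (Q (+) P))) -> ~(S (+) R)) (+) ~P = min(1, 0.000 + 0.898) = min(1, 0.898) = 0.898

0.898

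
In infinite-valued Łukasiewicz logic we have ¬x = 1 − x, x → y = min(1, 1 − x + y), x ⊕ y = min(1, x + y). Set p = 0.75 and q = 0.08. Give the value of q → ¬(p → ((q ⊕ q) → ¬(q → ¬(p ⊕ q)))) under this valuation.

0.92

q ⊕ q = min(1, 0.08 + 0.08) = min(1, 0.16) = 0.16
p ⊕ q = min(1, 0.75 + 0.08) = min(1, 0.83) = 0.83
¬(p ⊕ q) = 1 − 0.83 = 0.17
q → ¬(p ⊕ q) = min(1, 1 − 0.08 + 0.17) = min(1, 1.09) = 1.00
¬(q → ¬(p ⊕ q)) = 1 − 1.00 = 0.00
(q ⊕ q) → ¬(q → ¬(p ⊕ q)) = min(1, 1 − 0.16 + 0.00) = min(1, 0.84) = 0.84
p → ((q ⊕ q) → ¬(q → ¬(p ⊕ q))) = min(1, 1 − 0.75 + 0.84) = min(1, 1.09) = 1.00
¬(p → ((q ⊕ q) → ¬(q → ¬(p ⊕ q)))) = 1 − 1.00 = 0.00
q → ¬(p → ((q ⊕ q) → ¬(q → ¬(p ⊕ q)))) = min(1, 1 − 0.08 + 0.00) = min(1, 0.92) = 0.92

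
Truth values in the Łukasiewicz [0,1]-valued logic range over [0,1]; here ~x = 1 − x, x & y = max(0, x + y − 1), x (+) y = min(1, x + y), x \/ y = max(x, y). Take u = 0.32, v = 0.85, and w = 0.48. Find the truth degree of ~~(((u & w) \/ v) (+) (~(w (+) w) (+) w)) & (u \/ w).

u & w = max(0, 0.32 + 0.48 − 1) = max(0, -0.20) = 0.00
(u & w) \/ v = max(0.00, 0.85) = 0.85
w (+) w = min(1, 0.48 + 0.48) = min(1, 0.96) = 0.96
~(w (+) w) = 1 − 0.96 = 0.04
~(w (+) w) (+) w = min(1, 0.04 + 0.48) = min(1, 0.52) = 0.52
((u & w) \/ v) (+) (~(w (+) w) (+) w) = min(1, 0.85 + 0.52) = min(1, 1.37) = 1.00
~(((u & w) \/ v) (+) (~(w (+) w) (+) w)) = 1 − 1.00 = 0.00
~~(((u & w) \/ v) (+) (~(w (+) w) (+) w)) = 1 − 0.00 = 1.00
u \/ w = max(0.32, 0.48) = 0.48
~~(((u & w) \/ v) (+) (~(w (+) w) (+) w)) & (u \/ w) = max(0, 1.00 + 0.48 − 1) = max(0, 0.48) = 0.48

0.48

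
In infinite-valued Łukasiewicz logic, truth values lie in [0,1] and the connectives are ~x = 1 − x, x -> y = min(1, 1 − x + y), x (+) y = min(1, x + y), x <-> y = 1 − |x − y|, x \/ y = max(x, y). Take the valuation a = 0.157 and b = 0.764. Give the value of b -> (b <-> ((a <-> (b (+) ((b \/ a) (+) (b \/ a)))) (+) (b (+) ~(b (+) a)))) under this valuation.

1.000

b \/ a = max(0.764, 0.157) = 0.764
(b \/ a) (+) (b \/ a) = min(1, 0.764 + 0.764) = min(1, 1.528) = 1.000
b (+) ((b \/ a) (+) (b \/ a)) = min(1, 0.764 + 1.000) = min(1, 1.764) = 1.000
a <-> (b (+) ((b \/ a) (+) (b \/ a))) = 1 − |0.157 − 1.000| = 1 − 0.843 = 0.157
b (+) a = min(1, 0.764 + 0.157) = min(1, 0.921) = 0.921
~(b (+) a) = 1 − 0.921 = 0.079
b (+) ~(b (+) a) = min(1, 0.764 + 0.079) = min(1, 0.843) = 0.843
(a <-> (b (+) ((b \/ a) (+) (b \/ a)))) (+) (b (+) ~(b (+) a)) = min(1, 0.157 + 0.843) = min(1, 1.000) = 1.000
b <-> ((a <-> (b (+) ((b \/ a) (+) (b \/ a)))) (+) (b (+) ~(b (+) a))) = 1 − |0.764 − 1.000| = 1 − 0.236 = 0.764
b -> (b <-> ((a <-> (b (+) ((b \/ a) (+) (b \/ a)))) (+) (b (+) ~(b (+) a)))) = min(1, 1 − 0.764 + 0.764) = min(1, 1.000) = 1.000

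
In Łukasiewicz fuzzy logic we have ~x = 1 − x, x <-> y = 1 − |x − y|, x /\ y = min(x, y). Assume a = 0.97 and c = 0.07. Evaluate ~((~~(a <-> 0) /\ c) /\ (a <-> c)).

a <-> 0 = 1 − |0.97 − 0.00| = 1 − 0.97 = 0.03
~(a <-> 0) = 1 − 0.03 = 0.97
~~(a <-> 0) = 1 − 0.97 = 0.03
~~(a <-> 0) /\ c = min(0.03, 0.07) = 0.03
a <-> c = 1 − |0.97 − 0.07| = 1 − 0.90 = 0.10
(~~(a <-> 0) /\ c) /\ (a <-> c) = min(0.03, 0.10) = 0.03
~((~~(a <-> 0) /\ c) /\ (a <-> c)) = 1 − 0.03 = 0.97

0.97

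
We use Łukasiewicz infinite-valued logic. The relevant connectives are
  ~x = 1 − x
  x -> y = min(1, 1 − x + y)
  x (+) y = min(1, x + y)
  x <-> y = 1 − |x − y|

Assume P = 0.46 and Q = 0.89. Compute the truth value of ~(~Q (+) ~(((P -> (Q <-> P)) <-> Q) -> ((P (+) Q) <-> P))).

0.46

~Q = 1 − 0.89 = 0.11
Q <-> P = 1 − |0.89 − 0.46| = 1 − 0.43 = 0.57
P -> (Q <-> P) = min(1, 1 − 0.46 + 0.57) = min(1, 1.11) = 1.00
(P -> (Q <-> P)) <-> Q = 1 − |1.00 − 0.89| = 1 − 0.11 = 0.89
P (+) Q = min(1, 0.46 + 0.89) = min(1, 1.35) = 1.00
(P (+) Q) <-> P = 1 − |1.00 − 0.46| = 1 − 0.54 = 0.46
((P -> (Q <-> P)) <-> Q) -> ((P (+) Q) <-> P) = min(1, 1 − 0.89 + 0.46) = min(1, 0.57) = 0.57
~(((P -> (Q <-> P)) <-> Q) -> ((P (+) Q) <-> P)) = 1 − 0.57 = 0.43
~Q (+) ~(((P -> (Q <-> P)) <-> Q) -> ((P (+) Q) <-> P)) = min(1, 0.11 + 0.43) = min(1, 0.54) = 0.54
~(~Q (+) ~(((P -> (Q <-> P)) <-> Q) -> ((P (+) Q) <-> P))) = 1 − 0.54 = 0.46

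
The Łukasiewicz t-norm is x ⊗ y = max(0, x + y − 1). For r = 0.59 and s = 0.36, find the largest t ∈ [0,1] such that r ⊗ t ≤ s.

0.77

The residuum of the Łukasiewicz t-norm gives the supremum: min(1, 1 − 0.59 + 0.36).
1 − 0.59 + 0.36 = 0.77, so t = min(1, 0.77) = 0.77.
Check: 0.59 ⊗ 0.77 = max(0, 0.36) = 0.36 ≤ 0.36.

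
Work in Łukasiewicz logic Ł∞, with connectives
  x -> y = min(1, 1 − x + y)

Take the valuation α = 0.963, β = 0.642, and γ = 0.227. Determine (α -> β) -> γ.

0.548

α -> β = min(1, 1 − 0.963 + 0.642) = min(1, 0.679) = 0.679
(α -> β) -> γ = min(1, 1 − 0.679 + 0.227) = min(1, 0.548) = 0.548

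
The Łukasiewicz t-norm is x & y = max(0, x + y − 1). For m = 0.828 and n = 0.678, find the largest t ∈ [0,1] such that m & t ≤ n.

0.850

The residuum of the Łukasiewicz t-norm gives the supremum: min(1, 1 − 0.828 + 0.678).
1 − 0.828 + 0.678 = 0.850, so t = min(1, 0.850) = 0.850.
Check: 0.828 & 0.850 = max(0, 0.678) = 0.678 ≤ 0.678.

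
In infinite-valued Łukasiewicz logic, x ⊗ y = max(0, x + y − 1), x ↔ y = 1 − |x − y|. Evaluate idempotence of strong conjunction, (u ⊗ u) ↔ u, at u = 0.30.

0.70

u ⊗ u = max(0, 0.30 + 0.30 − 1) = max(0, -0.40) = 0.00
(u ⊗ u) ↔ u = 1 − |0.00 − 0.30| = 1 − 0.30 = 0.70
(The value 0.70 < 1 shows this instance is not satisfied; fails in Ł∞ since a ⊗ a = max(0, 2a−1) ≠ a in general.)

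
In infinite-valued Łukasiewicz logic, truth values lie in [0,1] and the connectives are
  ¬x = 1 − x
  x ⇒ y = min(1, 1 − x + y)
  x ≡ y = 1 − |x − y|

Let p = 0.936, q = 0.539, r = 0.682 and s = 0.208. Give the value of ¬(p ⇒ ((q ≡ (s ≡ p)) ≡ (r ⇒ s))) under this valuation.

s ≡ p = 1 − |0.208 − 0.936| = 1 − 0.728 = 0.272
q ≡ (s ≡ p) = 1 − |0.539 − 0.272| = 1 − 0.267 = 0.733
r ⇒ s = min(1, 1 − 0.682 + 0.208) = min(1, 0.526) = 0.526
(q ≡ (s ≡ p)) ≡ (r ⇒ s) = 1 − |0.733 − 0.526| = 1 − 0.207 = 0.793
p ⇒ ((q ≡ (s ≡ p)) ≡ (r ⇒ s)) = min(1, 1 − 0.936 + 0.793) = min(1, 0.857) = 0.857
¬(p ⇒ ((q ≡ (s ≡ p)) ≡ (r ⇒ s))) = 1 − 0.857 = 0.143

0.143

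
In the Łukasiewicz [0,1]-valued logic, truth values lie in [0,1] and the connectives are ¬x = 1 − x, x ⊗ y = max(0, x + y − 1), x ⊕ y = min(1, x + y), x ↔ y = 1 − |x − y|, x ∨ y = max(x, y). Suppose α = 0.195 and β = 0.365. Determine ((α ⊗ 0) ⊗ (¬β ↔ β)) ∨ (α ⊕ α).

0.390

α ⊗ 0 = max(0, 0.195 + 0.000 − 1) = max(0, -0.805) = 0.000
¬β = 1 − 0.365 = 0.635
¬β ↔ β = 1 − |0.635 − 0.365| = 1 − 0.270 = 0.730
(α ⊗ 0) ⊗ (¬β ↔ β) = max(0, 0.000 + 0.730 − 1) = max(0, -0.270) = 0.000
α ⊕ α = min(1, 0.195 + 0.195) = min(1, 0.390) = 0.390
((α ⊗ 0) ⊗ (¬β ↔ β)) ∨ (α ⊕ α) = max(0.000, 0.390) = 0.390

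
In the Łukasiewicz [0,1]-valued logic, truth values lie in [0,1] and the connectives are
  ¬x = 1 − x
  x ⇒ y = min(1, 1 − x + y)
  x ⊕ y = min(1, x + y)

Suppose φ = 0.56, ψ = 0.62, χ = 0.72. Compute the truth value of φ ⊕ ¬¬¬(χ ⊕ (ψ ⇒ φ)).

0.56

ψ ⇒ φ = min(1, 1 − 0.62 + 0.56) = min(1, 0.94) = 0.94
χ ⊕ (ψ ⇒ φ) = min(1, 0.72 + 0.94) = min(1, 1.66) = 1.00
¬(χ ⊕ (ψ ⇒ φ)) = 1 − 1.00 = 0.00
¬¬(χ ⊕ (ψ ⇒ φ)) = 1 − 0.00 = 1.00
¬¬¬(χ ⊕ (ψ ⇒ φ)) = 1 − 1.00 = 0.00
φ ⊕ ¬¬¬(χ ⊕ (ψ ⇒ φ)) = min(1, 0.56 + 0.00) = min(1, 0.56) = 0.56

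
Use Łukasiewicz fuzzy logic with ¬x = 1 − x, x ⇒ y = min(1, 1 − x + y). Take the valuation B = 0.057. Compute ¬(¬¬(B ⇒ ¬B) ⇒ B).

0.943

¬B = 1 − 0.057 = 0.943
B ⇒ ¬B = min(1, 1 − 0.057 + 0.943) = min(1, 1.886) = 1.000
¬(B ⇒ ¬B) = 1 − 1.000 = 0.000
¬¬(B ⇒ ¬B) = 1 − 0.000 = 1.000
¬¬(B ⇒ ¬B) ⇒ B = min(1, 1 − 1.000 + 0.057) = min(1, 0.057) = 0.057
¬(¬¬(B ⇒ ¬B) ⇒ B) = 1 − 0.057 = 0.943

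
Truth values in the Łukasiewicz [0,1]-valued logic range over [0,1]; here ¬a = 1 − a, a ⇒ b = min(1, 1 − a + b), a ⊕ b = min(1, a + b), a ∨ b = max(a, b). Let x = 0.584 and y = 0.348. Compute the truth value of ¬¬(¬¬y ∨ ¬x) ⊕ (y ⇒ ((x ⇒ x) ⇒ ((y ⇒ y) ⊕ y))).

¬y = 1 − 0.348 = 0.652
¬¬y = 1 − 0.652 = 0.348
¬x = 1 − 0.584 = 0.416
¬¬y ∨ ¬x = max(0.348, 0.416) = 0.416
¬(¬¬y ∨ ¬x) = 1 − 0.416 = 0.584
¬¬(¬¬y ∨ ¬x) = 1 − 0.584 = 0.416
x ⇒ x = min(1, 1 − 0.584 + 0.584) = min(1, 1.000) = 1.000
y ⇒ y = min(1, 1 − 0.348 + 0.348) = min(1, 1.000) = 1.000
(y ⇒ y) ⊕ y = min(1, 1.000 + 0.348) = min(1, 1.348) = 1.000
(x ⇒ x) ⇒ ((y ⇒ y) ⊕ y) = min(1, 1 − 1.000 + 1.000) = min(1, 1.000) = 1.000
y ⇒ ((x ⇒ x) ⇒ ((y ⇒ y) ⊕ y)) = min(1, 1 − 0.348 + 1.000) = min(1, 1.652) = 1.000
¬¬(¬¬y ∨ ¬x) ⊕ (y ⇒ ((x ⇒ x) ⇒ ((y ⇒ y) ⊕ y))) = min(1, 0.416 + 1.000) = min(1, 1.416) = 1.000

1.000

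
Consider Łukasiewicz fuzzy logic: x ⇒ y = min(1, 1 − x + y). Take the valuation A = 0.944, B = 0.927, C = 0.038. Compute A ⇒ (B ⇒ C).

0.167

B ⇒ C = min(1, 1 − 0.927 + 0.038) = min(1, 0.111) = 0.111
A ⇒ (B ⇒ C) = min(1, 1 − 0.944 + 0.111) = min(1, 0.167) = 0.167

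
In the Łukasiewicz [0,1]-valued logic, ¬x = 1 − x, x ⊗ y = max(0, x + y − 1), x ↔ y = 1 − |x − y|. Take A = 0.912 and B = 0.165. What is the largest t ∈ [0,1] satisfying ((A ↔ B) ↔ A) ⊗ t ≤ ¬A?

0.747

A ↔ B = 1 − |0.912 − 0.165| = 1 − 0.747 = 0.253
(A ↔ B) ↔ A = 1 − |0.253 − 0.912| = 1 − 0.659 = 0.341
So the left factor is (A ↔ B) ↔ A = 0.341.
¬A = 1 − 0.912 = 0.088
So the right-hand bound is ¬A = 0.088.
The residuum of the Łukasiewicz t-norm gives the supremum: min(1, 1 − 0.341 + 0.088).
1 − 0.341 + 0.088 = 0.747, so t = min(1, 0.747) = 0.747.
Check: 0.341 ⊗ 0.747 = max(0, 0.088) = 0.088 ≤ 0.088.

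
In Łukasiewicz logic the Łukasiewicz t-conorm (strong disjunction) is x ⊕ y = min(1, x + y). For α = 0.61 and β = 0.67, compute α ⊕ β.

1.00

α ⊕ β = min(1, 0.61 + 0.67) = min(1, 1.28) = 1.00
For comparison, the Gödel t-conorm max(x, y) would give 0.67.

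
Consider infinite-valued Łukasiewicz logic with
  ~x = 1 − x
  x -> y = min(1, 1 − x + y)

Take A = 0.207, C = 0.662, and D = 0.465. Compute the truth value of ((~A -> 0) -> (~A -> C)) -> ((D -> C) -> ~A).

0.793

~A = 1 − 0.207 = 0.793
~A -> 0 = min(1, 1 − 0.793 + 0.000) = min(1, 0.207) = 0.207
~A -> C = min(1, 1 − 0.793 + 0.662) = min(1, 0.869) = 0.869
(~A -> 0) -> (~A -> C) = min(1, 1 − 0.207 + 0.869) = min(1, 1.662) = 1.000
D -> C = min(1, 1 − 0.465 + 0.662) = min(1, 1.197) = 1.000
(D -> C) -> ~A = min(1, 1 − 1.000 + 0.793) = min(1, 0.793) = 0.793
((~A -> 0) -> (~A -> C)) -> ((D -> C) -> ~A) = min(1, 1 − 1.000 + 0.793) = min(1, 0.793) = 0.793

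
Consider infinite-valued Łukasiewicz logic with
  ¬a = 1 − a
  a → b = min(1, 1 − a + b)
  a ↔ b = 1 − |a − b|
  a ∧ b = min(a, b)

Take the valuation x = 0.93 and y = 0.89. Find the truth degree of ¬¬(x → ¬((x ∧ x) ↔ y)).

x ∧ x = min(0.93, 0.93) = 0.93
(x ∧ x) ↔ y = 1 − |0.93 − 0.89| = 1 − 0.04 = 0.96
¬((x ∧ x) ↔ y) = 1 − 0.96 = 0.04
x → ¬((x ∧ x) ↔ y) = min(1, 1 − 0.93 + 0.04) = min(1, 0.11) = 0.11
¬(x → ¬((x ∧ x) ↔ y)) = 1 − 0.11 = 0.89
¬¬(x → ¬((x ∧ x) ↔ y)) = 1 − 0.89 = 0.11

0.11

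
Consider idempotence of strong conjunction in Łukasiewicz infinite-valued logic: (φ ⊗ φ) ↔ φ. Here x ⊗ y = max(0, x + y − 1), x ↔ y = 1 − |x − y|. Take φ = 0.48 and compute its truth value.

0.52

φ ⊗ φ = max(0, 0.48 + 0.48 − 1) = max(0, -0.04) = 0.00
(φ ⊗ φ) ↔ φ = 1 − |0.00 − 0.48| = 1 − 0.48 = 0.52
(The value 0.52 < 1 shows this instance is not satisfied; fails in Ł∞ since a ⊗ a = max(0, 2a−1) ≠ a in general.)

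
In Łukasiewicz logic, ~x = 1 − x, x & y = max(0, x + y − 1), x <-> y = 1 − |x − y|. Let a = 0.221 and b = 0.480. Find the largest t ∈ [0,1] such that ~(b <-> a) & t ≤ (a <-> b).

b <-> a = 1 − |0.480 − 0.221| = 1 − 0.259 = 0.741
~(b <-> a) = 1 − 0.741 = 0.259
So the left factor is ~(b <-> a) = 0.259.
a <-> b = 1 − |0.221 − 0.480| = 1 − 0.259 = 0.741
So the right-hand bound is a <-> b = 0.741.
The residuum of the Łukasiewicz t-norm gives the supremum: min(1, 1 − 0.259 + 0.741).
1 − 0.259 + 0.741 = 1.482, so t = min(1, 1.482) = 1.000.
Check: 0.259 & 1.000 = max(0, 0.259) = 0.259 ≤ 0.741.

1.000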